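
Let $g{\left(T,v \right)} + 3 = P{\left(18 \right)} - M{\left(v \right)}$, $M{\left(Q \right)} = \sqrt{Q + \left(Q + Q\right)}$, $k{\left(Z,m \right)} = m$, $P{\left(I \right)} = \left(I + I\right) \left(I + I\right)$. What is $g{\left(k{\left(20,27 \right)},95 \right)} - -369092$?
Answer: $370385 - \sqrt{285} \approx 3.7037 \cdot 10^{5}$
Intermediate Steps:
$P{\left(I \right)} = 4 I^{2}$ ($P{\left(I \right)} = 2 I 2 I = 4 I^{2}$)
$M{\left(Q \right)} = \sqrt{3} \sqrt{Q}$ ($M{\left(Q \right)} = \sqrt{Q + 2 Q} = \sqrt{3 Q} = \sqrt{3} \sqrt{Q}$)
$g{\left(T,v \right)} = 1293 - \sqrt{3} \sqrt{v}$ ($g{\left(T,v \right)} = -3 - \left(-1296 + \sqrt{3} \sqrt{v}\right) = 1293 - \sqrt{3} \sqrt{v}$)
$g{\left(k{\left(20,27 \right)},95 \right)} - -369092 = \left(1293 - \sqrt{3} \sqrt{95}\right) - -369092 = \left(1293 - \sqrt{285}\right) + 369092 = 370385 - \sqrt{285}$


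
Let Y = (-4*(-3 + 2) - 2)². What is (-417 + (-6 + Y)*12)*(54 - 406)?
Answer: 155232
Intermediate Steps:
Y = 4 (Y = (-4*(-1) - 2)² = (4 - 2)² = 2² = 4)
(-417 + (-6 + Y)*12)*(54 - 406) = (-417 + (-6 + 4)*12)*(54 - 406) = (-417 - 2*12)*(-352) = (-417 - 24)*(-352) = -441*(-352) = 155232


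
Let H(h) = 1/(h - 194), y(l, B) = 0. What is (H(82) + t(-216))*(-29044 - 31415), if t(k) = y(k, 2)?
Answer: 8637/16 ≈ 539.81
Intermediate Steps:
H(h) = 1/(-194 + h)
t(k) = 0
(H(82) + t(-216))*(-29044 - 31415) = (1/(-194 + 82) + 0)*(-29044 - 31415) = (1/(-112) + 0)*(-60459) = (-1/112 + 0)*(-60459) = -1/112*(-60459) = 8637/16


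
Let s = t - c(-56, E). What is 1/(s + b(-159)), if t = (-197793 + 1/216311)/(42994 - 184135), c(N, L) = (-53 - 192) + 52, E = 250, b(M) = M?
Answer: 30530350851/1080816730556 ≈ 0.028247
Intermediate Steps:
c(N, L) = -193 (c(N, L) = -245 + 52 = -193)
t = 42784801622/30530350851 (t = (-197793 + 1/216311)/(-141141) = -42784801622/216311*(-1/141141) = 42784801622/30530350851 ≈ 1.4014)
s = 5935142515865/30530350851 (s = 42784801622/30530350851 - 1*(-193) = 42784801622/30530350851 + 193 = 5935142515865/30530350851 ≈ 194.40)
1/(s + b(-159)) = 1/(5935142515865/30530350851 - 159) = 1/(1080816730556/30530350851) = 30530350851/1080816730556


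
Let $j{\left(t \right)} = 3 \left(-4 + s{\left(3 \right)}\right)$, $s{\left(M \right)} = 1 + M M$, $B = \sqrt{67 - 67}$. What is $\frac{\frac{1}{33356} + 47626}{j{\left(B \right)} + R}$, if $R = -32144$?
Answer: $- \frac{1588612857}{1071594856} \approx -1.4825$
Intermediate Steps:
$B = 0$ ($B = \sqrt{0} = 0$)
$s{\left(M \right)} = 1 + M^{2}$
$j{\left(t \right)} = 18$ ($j{\left(t \right)} = 3 \left(-4 + \left(1 + 3^{2}\right)\right) = 3 \left(-4 + \left(1 + 9\right)\right) = 3 \left(-4 + 10\right) = 3 \cdot 6 = 18$)
$\frac{\frac{1}{33356} + 47626}{j{\left(B \right)} + R} = \frac{\frac{1}{33356} + 47626}{18 - 32144} = \frac{\frac{1}{33356} + 47626}{-32126} = \frac{1588612857}{33356} \left(- \frac{1}{32126}\right) = - \frac{1588612857}{1071594856}$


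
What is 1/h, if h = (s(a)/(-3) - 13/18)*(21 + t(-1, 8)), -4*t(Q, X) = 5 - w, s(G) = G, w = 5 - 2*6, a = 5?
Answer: -1/43 ≈ -0.023256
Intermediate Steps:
w = -7 (w = 5 - 12 = -7)
t(Q, X) = -3 (t(Q, X) = -(5 - 1*(-7))/4 = -(5 + 7)/4 = -¼*12 = -3)
h = -43 (h = (5/(-3) - 13/18)*(21 - 3) = (5*(-⅓) - 13*1/18)*18 = (-5/3 - 13/18)*18 = -43/18*18 = -43)
1/h = 1/(-43) = -1/43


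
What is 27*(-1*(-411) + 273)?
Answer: 18468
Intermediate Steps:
27*(-1*(-411) + 273) = 27*(411 + 273) = 27*684 = 18468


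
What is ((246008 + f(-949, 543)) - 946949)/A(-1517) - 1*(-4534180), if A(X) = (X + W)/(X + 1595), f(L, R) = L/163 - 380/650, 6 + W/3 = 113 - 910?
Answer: 7276264815422/1599845 ≈ 4.5481e+6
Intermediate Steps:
W = -2409 (W = -18 + 3*(113 - 910) = -18 + 3*(-797) = -18 - 2391 = -2409)
f(L, R) = -38/65 + L/163 (f(L, R) = L*(1/163) - 380*1/650 = L/163 - 38/65 = -38/65 + L/163)
A(X) = (-2409 + X)/(1595 + X) (A(X) = (X - 2409)/(X + 1595) = (-2409 + X)/(1595 + X))
((246008 + f(-949, 543)) - 946949)/A(-1517) - 1*(-4534180) = ((246008 + (-38/65 + (1/163)*(-949))) - 946949)/(((-2409 - 1517)/(1595 - 1517))) - 1*(-4534180) = ((246008 + (-38/65 - 949/163)) - 946949)/((-3926/78)) + 4534180 = ((246008 - 67879/10595) - 946949)/(((1/78)*(-3926))) + 4534180 = (2606386881/10595 - 946949)/(-151/3) + 4534180 = -7426537774/10595*(-3/151) + 4534180 = 22279613322/1599845 + 4534180 = 7276264815422/1599845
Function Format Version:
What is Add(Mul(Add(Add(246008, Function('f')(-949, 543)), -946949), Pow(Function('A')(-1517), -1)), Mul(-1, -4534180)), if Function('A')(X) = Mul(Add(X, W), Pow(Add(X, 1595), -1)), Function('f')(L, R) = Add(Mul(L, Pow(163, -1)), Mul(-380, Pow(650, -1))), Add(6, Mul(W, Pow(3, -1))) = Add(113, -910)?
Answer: Rational(7276264815422, 1599845) ≈ 4.5481e+6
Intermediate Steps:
W = -2409 (W = Add(-18, Mul(3, Add(113, -910))) = Add(-18, Mul(3, -797)) = Add(-18, -2391) = -2409)
Function('f')(L, R) = Add(Rational(-38, 65), Mul(Rational(1, 163), L)) (Function('f')(L, R) = Add(Mul(L, Rational(1, 163)), Mul(-380, Rational(1, 650))) = Add(Mul(Rational(1, 163), L), Rational(-38, 65)) = Add(Rational(-38, 65), Mul(Rational(1, 163), L)))
Function('A')(X) = Mul(Pow(Add(1595, X), -1), Add(-2409, X)) (Function('A')(X) = Mul(Add(X, -2409), Pow(Add(X, 1595), -1)) = Mul(Add(-2409, X), Pow(Add(1595, X), -1)) = Mul(Pow(Add(1595, X), -1), Add(-2409, X)))
Add(Mul(Add(Add(246008, Function('f')(-949, 543)), -946949), Pow(Function('A')(-1517), -1)), Mul(-1, -4534180)) = Add(Mul(Add(Add(246008, Add(Rational(-38, 65), Mul(Rational(1, 163), -949))), -946949), Pow(Mul(Pow(Add(1595, -1517), -1), Add(-2409, -1517)), -1)), Mul(-1, -4534180)) = Add(Mul(Add(Add(246008, Add(Rational(-38, 65), Rational(-949, 163))), -946949), Pow(Mul(Pow(78, -1), -3926), -1)), 4534180) = Add(Mul(Add(Add(246008, Rational(-67879, 10595)), -946949), Pow(Mul(Rational(1, 78), -3926), -1)), 4534180) = Add(Mul(Add(Rational(2606386881, 10595), -946949), Pow(Rational(-151, 3), -1)), 4534180) = Add(Mul(Rational(-7426537774, 10595), Rational(-3, 151)), 4534180) = Add(Rational(22279613322, 1599845), 4534180) = Rational(7276264815422, 1599845)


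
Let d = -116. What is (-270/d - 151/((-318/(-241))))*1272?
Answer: -4135496/29 ≈ -1.4260e+5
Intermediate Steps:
(-270/d - 151/((-318/(-241))))*1272 = (-270/(-116) - 151/((-318/(-241))))*1272 = (-270*(-1/116) - 151/((-318*(-1/241))))*1272 = (135/58 - 151/318/241)*1272 = (135/58 - 151*241/318)*1272 = (135/58 - 36391/318)*1272 = -516937/4611*1272 = -4135496/29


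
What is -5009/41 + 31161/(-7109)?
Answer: -36886582/291469 ≈ -126.55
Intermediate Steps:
-5009/41 + 31161/(-7109) = -5009*1/41 + 31161*(-1/7109) = -5009/41 - 31161/7109 = -36886582/291469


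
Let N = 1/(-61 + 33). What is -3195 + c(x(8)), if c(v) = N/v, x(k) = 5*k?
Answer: -3578401/1120 ≈ -3195.0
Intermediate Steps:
N = -1/28 (N = 1/(-28) = -1/28 ≈ -0.035714)
c(v) = -1/(28*v)
-3195 + c(x(8)) = -3195 - 1/(28*(5*8)) = -3195 - 1/28/40 = -3195 - 1/28*1/40 = -3195 - 1/1120 = -3578401/1120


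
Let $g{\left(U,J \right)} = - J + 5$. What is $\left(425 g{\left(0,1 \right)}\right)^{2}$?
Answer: $2890000$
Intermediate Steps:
$g{\left(U,J \right)} = 5 - J$
$\left(425 g{\left(0,1 \right)}\right)^{2} = \left(425 \left(5 - 1\right)\right)^{2} = \left(425 \cdot 4\right)^{2} = 1700^{2} = 2890000$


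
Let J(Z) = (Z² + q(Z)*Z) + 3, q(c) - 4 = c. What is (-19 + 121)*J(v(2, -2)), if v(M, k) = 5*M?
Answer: 24786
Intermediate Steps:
q(c) = 4 + c
J(Z) = 3 + Z² + Z*(4 + Z) (J(Z) = (Z² + (4 + Z)*Z) + 3 = (Z² + Z*(4 + Z)) + 3 = 3 + Z² + Z*(4 + Z))
(-19 + 121)*J(v(2, -2)) = (-19 + 121)*(3 + (5*2)² + (5*2)*(4 + 5*2)) = 102*(3 + 10² + 10*(4 + 10)) = 102*(3 + 100 + 10*14) = 102*(3 + 100 + 140) = 102*243 = 24786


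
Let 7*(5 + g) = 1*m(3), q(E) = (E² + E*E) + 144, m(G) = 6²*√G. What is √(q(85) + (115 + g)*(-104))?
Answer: √(154546 - 26208*√3)/7 ≈ 47.197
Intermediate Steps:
m(G) = 36*√G
q(E) = 144 + 2*E² (q(E) = (E² + E²) + 144 = 2*E² + 144 = 144 + 2*E²)
g = -5 + 36*√3/7 (g = -5 + (1*(36*√3))/7 = -5 + (36*√3)/7 = -5 + 36*√3/7 ≈ 3.9077)
√(q(85) + (115 + g)*(-104)) = √((144 + 2*85²) + (115 + (-5 + 36*√3/7))*(-104)) = √((144 + 2*7225) + (110 + 36*√3/7)*(-104)) = √((144 + 14450) + (-11440 - 3744*√3/7)) = √(14594 + (-11440 - 3744*√3/7)) = √(3154 - 3744*√3/7)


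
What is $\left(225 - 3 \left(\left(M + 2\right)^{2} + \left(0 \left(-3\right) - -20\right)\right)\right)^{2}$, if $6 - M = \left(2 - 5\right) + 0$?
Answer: $39204$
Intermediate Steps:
$M = 9$ ($M = 6 - \left(\left(2 - 5\right) + 0\right) = 6 - \left(-3 + 0\right) = 6 - -3 = 6 + 3 = 9$)
$\left(225 - 3 \left(\left(M + 2\right)^{2} + \left(0 \left(-3\right) - -20\right)\right)\right)^{2} = \left(225 - 3 \left(\left(9 + 2\right)^{2} + \left(0 \left(-3\right) - -20\right)\right)\right)^{2} = \left(225 - 3 \left(11^{2} + \left(0 + 20\right)\right)\right)^{2} = \left(225 - 3 \left(121 + 20\right)\right)^{2} = \left(225 - 423\right)^{2} = \left(-198\right)^{2} = 39204$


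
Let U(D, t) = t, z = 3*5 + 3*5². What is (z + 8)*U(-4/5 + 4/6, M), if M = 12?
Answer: 1176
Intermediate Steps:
z = 90 (z = 15 + 3*25 = 15 + 75 = 90)
(z + 8)*U(-4/5 + 4/6, M) = (90 + 8)*12 = 98*12 = 1176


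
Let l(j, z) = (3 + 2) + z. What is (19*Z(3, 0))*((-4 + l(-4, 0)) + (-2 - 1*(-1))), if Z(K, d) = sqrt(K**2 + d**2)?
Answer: 0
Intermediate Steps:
l(j, z) = 5 + z
(19*Z(3, 0))*((-4 + l(-4, 0)) + (-2 - 1*(-1))) = (19*sqrt(3**2 + 0**2))*((-4 + (5 + 0)) + (-2 - 1*(-1))) = (19*sqrt(9 + 0))*((-4 + 5) + (-2 + 1)) = (19*sqrt(9))*(1 - 1) = (19*3)*0 = 57*0 = 0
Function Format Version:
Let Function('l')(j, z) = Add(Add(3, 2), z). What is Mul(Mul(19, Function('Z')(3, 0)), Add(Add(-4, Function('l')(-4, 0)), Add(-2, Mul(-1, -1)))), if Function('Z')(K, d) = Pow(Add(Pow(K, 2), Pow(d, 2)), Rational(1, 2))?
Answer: 0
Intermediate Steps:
Function('l')(j, z) = Add(5, z)
Mul(Mul(19, Function('Z')(3, 0)), Add(Add(-4, Function('l')(-4, 0)), Add(-2, Mul(-1, -1)))) = Mul(Mul(19, Pow(Add(Pow(3, 2), Pow(0, 2)), Rational(1, 2))), Add(Add(-4, Add(5, 0)), Add(-2, Mul(-1, -1)))) = Mul(Mul(19, Pow(Add(9, 0), Rational(1, 2))), Add(Add(-4, 5), Add(-2, 1))) = Mul(Mul(19, Pow(9, Rational(1, 2))), Add(1, -1)) = Mul(Mul(19, 3), 0) = Mul(57, 0) = 0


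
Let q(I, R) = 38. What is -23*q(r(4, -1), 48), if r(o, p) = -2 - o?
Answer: -874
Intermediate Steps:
-23*q(r(4, -1), 48) = -23*38 = -874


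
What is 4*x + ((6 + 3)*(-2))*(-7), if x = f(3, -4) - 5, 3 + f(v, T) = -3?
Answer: 82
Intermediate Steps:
f(v, T) = -6 (f(v, T) = -3 - 3 = -6)
x = -11 (x = -6 - 5 = -11)
4*x + ((6 + 3)*(-2))*(-7) = 4*(-11) + ((6 + 3)*(-2))*(-7) = -44 + (9*(-2))*(-7) = -44 - 18*(-7) = -44 + 126 = 82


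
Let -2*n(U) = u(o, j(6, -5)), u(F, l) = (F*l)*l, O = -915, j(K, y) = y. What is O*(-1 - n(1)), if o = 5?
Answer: -112545/2 ≈ -56273.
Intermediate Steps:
u(F, l) = F*l²
n(U) = -125/2 (n(U) = -5*(-5)²/2 = -5*25/2 = -½*125 = -125/2)
O*(-1 - n(1)) = -915*(-1 - 1*(-125/2)) = -915*(-1 + 125/2) = -915*123/2 = -112545/2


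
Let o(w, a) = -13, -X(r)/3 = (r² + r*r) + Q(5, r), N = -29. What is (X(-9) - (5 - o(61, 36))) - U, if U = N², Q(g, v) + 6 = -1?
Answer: -1324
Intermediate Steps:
Q(g, v) = -7 (Q(g, v) = -6 - 1 = -7)
X(r) = 21 - 6*r² (X(r) = -3*((r² + r*r) - 7) = -3*((r² + r²) - 7) = -3*(2*r² - 7) = -3*(-7 + 2*r²) = 21 - 6*r²)
U = 841 (U = (-29)² = 841)
(X(-9) - (5 - o(61, 36))) - U = ((21 - 6*(-9)²) - (5 - 1*(-13))) - 1*841 = ((21 - 6*81) - (5 + 13)) - 841 = ((21 - 486) - 1*18) - 841 = (-465 - 18) - 841 = -483 - 841 = -1324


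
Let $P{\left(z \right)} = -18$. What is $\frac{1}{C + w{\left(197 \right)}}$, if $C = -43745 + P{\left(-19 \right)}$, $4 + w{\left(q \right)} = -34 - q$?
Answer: $- \frac{1}{43998} \approx -2.2728 \cdot 10^{-5}$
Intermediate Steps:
$w{\left(q \right)} = -38 - q$ ($w{\left(q \right)} = -4 - \left(34 + q\right) = -38 - q$)
$C = -43763$ ($C = -43745 - 18 = -43763$)
$\frac{1}{C + w{\left(197 \right)}} = \frac{1}{-43763 - 235} = \frac{1}{-43998} = - \frac{1}{43998}$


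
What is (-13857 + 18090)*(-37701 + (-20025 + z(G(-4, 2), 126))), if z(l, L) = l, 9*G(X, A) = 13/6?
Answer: -4398356501/18 ≈ -2.4435e+8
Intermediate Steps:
G(X, A) = 13/54 (G(X, A) = (13/6)/9 = (13*(⅙))/9 = (⅑)*(13/6) = 13/54)
(-13857 + 18090)*(-37701 + (-20025 + z(G(-4, 2), 126))) = (-13857 + 18090)*(-37701 + (-20025 + 13/54)) = 4233*(-37701 - 1081337/54) = 4233*(-3117191/54) = -4398356501/18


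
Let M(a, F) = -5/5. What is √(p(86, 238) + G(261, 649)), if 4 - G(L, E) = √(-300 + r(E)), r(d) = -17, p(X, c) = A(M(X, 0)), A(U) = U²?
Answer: √(5 - I*√317) ≈ 3.4273 - 2.5974*I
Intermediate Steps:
M(a, F) = -1 (M(a, F) = -5*⅕ = -1)
p(X, c) = 1 (p(X, c) = (-1)² = 1)
G(L, E) = 4 - I*√317 (G(L, E) = 4 - √(-300 - 17) = 4 - √(-317) = 4 - I*√317)
√(p(86, 238) + G(261, 649)) = √(1 + (4 - I*√317)) = √(5 - I*√317)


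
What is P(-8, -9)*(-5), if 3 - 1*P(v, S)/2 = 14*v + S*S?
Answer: -340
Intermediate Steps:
P(v, S) = 6 - 28*v - 2*S**2 (P(v, S) = 6 - 2*(14*v + S*S) = 6 - 2*(14*v + S**2) = 6 - 2*(S**2 + 14*v) = 6 + (-28*v - 2*S**2) = 6 - 28*v - 2*S**2)
P(-8, -9)*(-5) = (6 - 28*(-8) - 2*(-9)**2)*(-5) = (6 + 224 - 2*81)*(-5) = (6 + 224 - 162)*(-5) = 68*(-5) = -340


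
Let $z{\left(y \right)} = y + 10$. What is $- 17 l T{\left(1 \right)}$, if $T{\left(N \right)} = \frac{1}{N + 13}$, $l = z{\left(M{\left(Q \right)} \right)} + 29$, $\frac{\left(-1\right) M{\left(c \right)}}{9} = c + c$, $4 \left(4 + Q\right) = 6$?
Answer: $-102$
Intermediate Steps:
$Q = - \frac{5}{2}$ ($Q = -4 + \frac{1}{4} \cdot 6 = -4 + \frac{3}{2} = - \frac{5}{2} \approx -2.5$)
$M{\left(c \right)} = - 18 c$ ($M{\left(c \right)} = - 9 \left(c + c\right) = - 9 \cdot 2 c = - 18 c$)
$z{\left(y \right)} = 10 + y$
$l = 84$ ($l = \left(10 - -45\right) + 29 = \left(10 + 45\right) + 29 = 55 + 29 = 84$)
$T{\left(N \right)} = \frac{1}{13 + N}$
$- 17 l T{\left(1 \right)} = \frac{\left(-17\right) 84}{13 + 1} = - \frac{1428}{14} = \left(-1428\right) \frac{1}{14} = -102$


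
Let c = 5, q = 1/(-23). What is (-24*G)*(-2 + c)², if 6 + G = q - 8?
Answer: 69768/23 ≈ 3033.4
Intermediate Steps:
q = -1/23 ≈ -0.043478
G = -323/23 (G = -6 + (-1/23 - 8) = -6 - 185/23 = -323/23 ≈ -14.043)
(-24*G)*(-2 + c)² = (-24*(-323/23))*(-2 + 5)² = (7752/23)*3² = (7752/23)*9 = 69768/23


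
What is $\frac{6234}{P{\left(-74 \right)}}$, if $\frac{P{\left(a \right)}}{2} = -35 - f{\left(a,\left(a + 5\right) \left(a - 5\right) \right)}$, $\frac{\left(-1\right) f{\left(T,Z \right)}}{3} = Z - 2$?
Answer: $\frac{3117}{16312} \approx 0.19109$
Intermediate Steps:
$f{\left(T,Z \right)} = 6 - 3 Z$ ($f{\left(T,Z \right)} = - 3 \left(Z - 2\right) = - 3 \left(-2 + Z\right) = 6 - 3 Z$)
$P{\left(a \right)} = -82 + 6 \left(-5 + a\right) \left(5 + a\right)$ ($P{\left(a \right)} = 2 \left(-35 - \left(6 - 3 \left(a + 5\right) \left(a - 5\right)\right)\right) = 2 \left(-35 - \left(6 - 3 \left(5 + a\right) \left(-5 + a\right)\right)\right) = 2 \left(-35 - \left(6 - 3 \left(-5 + a\right) \left(5 + a\right)\right)\right) = 2 \left(-35 + \left(-6 + 3 \left(-5 + a\right) \left(5 + a\right)\right)\right) = 2 \left(-41 + 3 \left(-5 + a\right) \left(5 + a\right)\right) = -82 + 6 \left(-5 + a\right) \left(5 + a\right)$)
$\frac{6234}{P{\left(-74 \right)}} = \frac{6234}{-232 + 6 \left(-74\right)^{2}} = \frac{6234}{-232 + 6 \cdot 5476} = \frac{6234}{-232 + 32856} = \frac{6234}{32624} = 6234 \cdot \frac{1}{32624} = \frac{3117}{16312}$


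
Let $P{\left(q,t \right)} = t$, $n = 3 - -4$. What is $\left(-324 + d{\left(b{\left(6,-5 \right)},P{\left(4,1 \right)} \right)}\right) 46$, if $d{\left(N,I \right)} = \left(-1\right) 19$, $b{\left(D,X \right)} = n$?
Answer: $-15778$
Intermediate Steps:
$n = 7$ ($n = 3 + 4 = 7$)
$b{\left(D,X \right)} = 7$
$d{\left(N,I \right)} = -19$
$\left(-324 + d{\left(b{\left(6,-5 \right)},P{\left(4,1 \right)} \right)}\right) 46 = \left(-324 - 19\right) 46 = \left(-343\right) 46 = -15778$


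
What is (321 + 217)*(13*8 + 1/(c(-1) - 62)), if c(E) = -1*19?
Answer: 4531574/81 ≈ 55945.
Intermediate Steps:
c(E) = -19
(321 + 217)*(13*8 + 1/(c(-1) - 62)) = (321 + 217)*(13*8 + 1/(-19 - 62)) = 538*(104 + 1/(-81)) = 538*(104 - 1/81) = 538*(8423/81) = 4531574/81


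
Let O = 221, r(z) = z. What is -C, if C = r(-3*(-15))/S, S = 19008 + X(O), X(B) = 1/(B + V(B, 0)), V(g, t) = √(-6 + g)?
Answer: -41592745305/17568779817601 - 45*√215/17568779817601 ≈ -0.0023674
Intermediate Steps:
X(B) = 1/(B + √(-6 + B))
S = 19008 + 1/(221 + √215) (S = 19008 + 1/(221 + √(-6 + 221)) = 19008 + 1/(221 + √215) ≈ 19008.)
C = 45/(924283229/48626 - √215/48626) (C = (-3*(-15))/(924283229/48626 - √215/48626) = 45/(924283229/48626 - √215/48626) ≈ 0.0023674)
-C = -(41592745305/17568779817601 + 45*√215/17568779817601) = -41592745305/17568779817601 - 45*√215/17568779817601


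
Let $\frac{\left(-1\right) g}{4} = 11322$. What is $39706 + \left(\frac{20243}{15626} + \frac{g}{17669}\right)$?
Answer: $\frac{10962309599843}{276095794} \approx 39705.0$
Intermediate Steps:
$g = -45288$ ($g = \left(-4\right) 11322 = -45288$)
$39706 + \left(\frac{20243}{15626} + \frac{g}{17669}\right) = 39706 + \left(\frac{20243}{15626} - \frac{45288}{17669}\right) = 39706 - \frac{349996721}{276095794} = \frac{10962309599843}{276095794}$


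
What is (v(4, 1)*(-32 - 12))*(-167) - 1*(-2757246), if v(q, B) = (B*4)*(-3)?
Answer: 2669070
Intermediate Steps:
v(q, B) = -12*B (v(q, B) = (4*B)*(-3) = -12*B)
(v(4, 1)*(-32 - 12))*(-167) - 1*(-2757246) = ((-12*1)*(-32 - 12))*(-167) - 1*(-2757246) = -12*(-44)*(-167) + 2757246 = 528*(-167) + 2757246 = -88176 + 2757246 = 2669070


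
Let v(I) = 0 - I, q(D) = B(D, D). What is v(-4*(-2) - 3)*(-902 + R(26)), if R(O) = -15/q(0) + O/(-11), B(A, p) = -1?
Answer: 48915/11 ≈ 4446.8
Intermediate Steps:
q(D) = -1
v(I) = -I
R(O) = 15 - O/11 (R(O) = -15/(-1) + O/(-11) = -15*(-1) + O*(-1/11) = 15 - O/11)
v(-4*(-2) - 3)*(-902 + R(26)) = (-(-4*(-2) - 3))*(-902 + (15 - 1/11*26)) = (-(8 - 3))*(-902 + (15 - 26/11)) = (-1*5)*(-902 + 139/11) = -5*(-9783/11) = 48915/11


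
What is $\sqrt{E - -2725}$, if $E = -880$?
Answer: $3 \sqrt{205} \approx 42.953$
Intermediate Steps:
$\sqrt{E - -2725} = \sqrt{-880 - -2725} = \sqrt{-880 + 2725} = \sqrt{1845} = 3 \sqrt{205}$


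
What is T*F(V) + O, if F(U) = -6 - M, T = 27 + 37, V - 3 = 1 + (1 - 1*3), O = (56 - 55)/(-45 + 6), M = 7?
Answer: -32449/39 ≈ -832.03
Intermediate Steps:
O = -1/39 (O = 1/(-39) = 1*(-1/39) = -1/39 ≈ -0.025641)
V = 2 (V = 3 + (1 + (1 - 1*3)) = 3 + (1 + (1 - 3)) = 3 + (1 - 2) = 3 - 1 = 2)
T = 64
F(U) = -13 (F(U) = -6 - 1*7 = -6 - 7 = -13)
T*F(V) + O = 64*(-13) - 1/39 = -832 - 1/39 = -32449/39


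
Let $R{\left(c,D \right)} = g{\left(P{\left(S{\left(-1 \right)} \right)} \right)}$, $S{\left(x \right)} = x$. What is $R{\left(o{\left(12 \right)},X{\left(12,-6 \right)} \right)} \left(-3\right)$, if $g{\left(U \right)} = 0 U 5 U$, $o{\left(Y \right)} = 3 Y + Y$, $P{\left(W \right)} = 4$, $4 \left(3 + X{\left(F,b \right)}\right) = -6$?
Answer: $0$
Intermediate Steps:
$X{\left(F,b \right)} = - \frac{9}{2}$ ($X{\left(F,b \right)} = -3 + \frac{1}{4} \left(-6\right) = -3 - \frac{3}{2} = - \frac{9}{2}$)
$o{\left(Y \right)} = 4 Y$
$g{\left(U \right)} = 0$ ($g{\left(U \right)} = 0 \cdot 5 U = 0$)
$R{\left(c,D \right)} = 0$
$R{\left(o{\left(12 \right)},X{\left(12,-6 \right)} \right)} \left(-3\right) = 0 \left(-3\right) = 0$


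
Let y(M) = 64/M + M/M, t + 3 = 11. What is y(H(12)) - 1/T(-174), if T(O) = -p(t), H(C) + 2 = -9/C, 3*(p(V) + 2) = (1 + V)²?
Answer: -6114/275 ≈ -22.233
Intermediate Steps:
t = 8 (t = -3 + 11 = 8)
p(V) = -2 + (1 + V)²/3
H(C) = -2 - 9/C
y(M) = 1 + 64/M (y(M) = 64/M + 1 = 1 + 64/M)
T(O) = -25 (T(O) = -(-2 + (1 + 8)²/3) = -(-2 + (⅓)*9²) = -(-2 + (⅓)*81) = -(-2 + 27) = -1*25 = -25)
y(H(12)) - 1/T(-174) = (64 + (-2 - 9/12))/(-2 - 9/12) - 1/(-25) = (64 + (-2 - 9*1/12))/(-2 - 9*1/12) - 1*(-1/25) = (64 + (-2 - ¾))/(-2 - ¾) + 1/25 = (64 - 11/4)/(-11/4) + 1/25 = -4/11*245/4 + 1/25 = -245/11 + 1/25 = -6114/275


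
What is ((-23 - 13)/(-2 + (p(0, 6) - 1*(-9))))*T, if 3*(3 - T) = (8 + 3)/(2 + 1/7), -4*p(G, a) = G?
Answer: -232/35 ≈ -6.6286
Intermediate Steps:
p(G, a) = -G/4
T = 58/45 (T = 3 - (8 + 3)/(3*(2 + 1/7)) = 3 - 11/(3*(2 + ⅐)) = 3 - 11/(3*15/7) = 3 - 11*7/(3*15) = 3 - ⅓*77/15 = 3 - 77/45 = 58/45 ≈ 1.2889)
((-23 - 13)/(-2 + (p(0, 6) - 1*(-9))))*T = ((-23 - 13)/(-2 + (-¼*0 - 1*(-9))))*(58/45) = -36/(-2 + (0 + 9))*(58/45) = -36/(-2 + 9)*(58/45) = -36/7*(58/45) = -36*⅐*(58/45) = -36/7*58/45 = -232/35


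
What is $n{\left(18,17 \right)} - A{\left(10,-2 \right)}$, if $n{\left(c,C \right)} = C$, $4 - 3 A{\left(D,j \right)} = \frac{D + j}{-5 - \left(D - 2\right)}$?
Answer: $\frac{201}{13} \approx 15.462$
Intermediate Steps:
$A{\left(D,j \right)} = \frac{4}{3} - \frac{D + j}{3 \left(-3 - D\right)}$ ($A{\left(D,j \right)} = \frac{4}{3} - \frac{\left(D + j\right) \frac{1}{-5 - \left(D - 2\right)}}{3} = \frac{4}{3} - \frac{\left(D + j\right) \frac{1}{-5 - \left(-2 + D\right)}}{3} = \frac{4}{3} - \frac{\left(D + j\right) \frac{1}{-3 - D}}{3} = \frac{4}{3} - \frac{\frac{1}{-3 - D} \left(D + j\right)}{3} = \frac{4}{3} - \frac{D + j}{3 \left(-3 - D\right)}$)
$n{\left(18,17 \right)} - A{\left(10,-2 \right)} = 17 - \frac{12 - 2 + 5 \cdot 10}{3 \left(3 + 10\right)} = 17 - \frac{12 - 2 + 50}{3 \cdot 13} = 17 - \frac{1}{3} \cdot \frac{1}{13} \cdot 60 = 17 - \frac{20}{13} = \frac{201}{13}$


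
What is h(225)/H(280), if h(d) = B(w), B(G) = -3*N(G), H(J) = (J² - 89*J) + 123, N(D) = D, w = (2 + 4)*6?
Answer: -108/53603 ≈ -0.0020148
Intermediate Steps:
w = 36 (w = 6*6 = 36)
H(J) = 123 + J² - 89*J
B(G) = -3*G
h(d) = -108 (h(d) = -3*36 = -108)
h(225)/H(280) = -108/(123 + 280² - 89*280) = -108/(123 + 78400 - 24920) = -108/53603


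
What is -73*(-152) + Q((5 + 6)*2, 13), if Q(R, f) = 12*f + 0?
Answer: 11252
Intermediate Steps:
Q(R, f) = 12*f
-73*(-152) + Q((5 + 6)*2, 13) = -73*(-152) + 12*13 = 11096 + 156 = 11252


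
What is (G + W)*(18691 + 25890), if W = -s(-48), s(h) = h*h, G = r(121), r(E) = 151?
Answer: -95982893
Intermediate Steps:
G = 151
s(h) = h²
W = -2304 (W = -1*(-48)² = -1*2304 = -2304)
(G + W)*(18691 + 25890) = (151 - 2304)*(18691 + 25890) = -2153*44581 = -95982893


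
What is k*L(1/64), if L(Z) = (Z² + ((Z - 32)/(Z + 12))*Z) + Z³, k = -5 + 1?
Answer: 8334527/50397184 ≈ 0.16538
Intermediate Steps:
k = -4
L(Z) = Z² + Z³ + Z*(-32 + Z)/(12 + Z) (L(Z) = (Z² + ((-32 + Z)/(12 + Z))*Z) + Z³ = (Z² + Z*(-32 + Z)/(12 + Z)) + Z³ = Z² + Z³ + Z*(-32 + Z)/(12 + Z))
k*L(1/64) = -4*(-32 + (1/64)³ + 13/64 + 13*(1/64)²)/(64*(12 + 1/64)) = -(-32 + (1/64)³ + 13*(1/64) + 13*(1/64)²)/(16*(12 + 1/64)) = -(-32 + 1/262144 + 13/64 + 13*(1/4096))/(16*769/64) = -64*(-32 + 1/262144 + 13/64 + 13/4096)/(16*769) = -64*(-8334527)/(16*769*262144) = -4*(-8334527/201588736) = 8334527/50397184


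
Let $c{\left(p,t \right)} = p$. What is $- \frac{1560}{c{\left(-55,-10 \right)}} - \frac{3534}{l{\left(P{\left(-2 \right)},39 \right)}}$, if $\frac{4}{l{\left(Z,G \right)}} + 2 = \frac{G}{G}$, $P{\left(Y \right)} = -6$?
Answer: $\frac{20061}{22} \approx 911.86$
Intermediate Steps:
$l{\left(Z,G \right)} = -4$ ($l{\left(Z,G \right)} = \frac{4}{-2 + \frac{G}{G}} = \frac{4}{-2 + 1} = \frac{4}{-1} = 4 \left(-1\right) = -4$)
$- \frac{1560}{c{\left(-55,-10 \right)}} - \frac{3534}{l{\left(P{\left(-2 \right)},39 \right)}} = - \frac{1560}{-55} - \frac{3534}{-4} = \left(-1560\right) \left(- \frac{1}{55}\right) - - \frac{1767}{2} = \frac{312}{11} + \frac{1767}{2} = \frac{20061}{22}$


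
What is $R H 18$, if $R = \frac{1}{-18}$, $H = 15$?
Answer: $-15$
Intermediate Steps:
$R = - \frac{1}{18} \approx -0.055556$
$R H 18 = \left(- \frac{1}{18}\right) 15 \cdot 18 = \left(- \frac{5}{6}\right) 18 = -15$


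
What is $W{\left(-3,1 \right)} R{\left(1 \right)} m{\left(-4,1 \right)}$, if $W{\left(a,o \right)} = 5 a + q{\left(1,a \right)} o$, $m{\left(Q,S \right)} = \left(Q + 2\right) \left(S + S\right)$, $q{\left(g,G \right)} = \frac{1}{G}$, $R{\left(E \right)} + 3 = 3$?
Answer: $0$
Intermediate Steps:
$R{\left(E \right)} = 0$ ($R{\left(E \right)} = -3 + 3 = 0$)
$m{\left(Q,S \right)} = 2 S \left(2 + Q\right)$ ($m{\left(Q,S \right)} = \left(2 + Q\right) 2 S = 2 S \left(2 + Q\right)$)
$W{\left(a,o \right)} = 5 a + \frac{o}{a}$
$W{\left(-3,1 \right)} R{\left(1 \right)} m{\left(-4,1 \right)} = \left(5 \left(-3\right) + 1 \frac{1}{-3}\right) 0 \cdot 2 \cdot 1 \left(2 - 4\right) = \left(-15 + 1 \left(- \frac{1}{3}\right)\right) 0 \cdot 2 \cdot 1 \left(-2\right) = \left(-15 - \frac{1}{3}\right) 0 \left(-4\right) = \left(- \frac{46}{3}\right) 0 \left(-4\right) = 0 \left(-4\right) = 0$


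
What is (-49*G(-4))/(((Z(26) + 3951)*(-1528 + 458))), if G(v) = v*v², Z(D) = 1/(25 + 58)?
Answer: -65072/87722345 ≈ -0.00074179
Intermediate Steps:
Z(D) = 1/83
G(v) = v³
(-49*G(-4))/(((Z(26) + 3951)*(-1528 + 458))) = (-49*(-4)³)/(((1/83 + 3951)*(-1528 + 458))) = (-49*(-64))/(((327934/83)*(-1070))) = 3136/(-350889380/83) = 3136*(-83/350889380) = -65072/87722345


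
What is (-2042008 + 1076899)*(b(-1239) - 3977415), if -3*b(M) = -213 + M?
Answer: 3838171900479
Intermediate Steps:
b(M) = 71 - M/3 (b(M) = -(-213 + M)/3 = 71 - M/3)
(-2042008 + 1076899)*(b(-1239) - 3977415) = (-2042008 + 1076899)*((71 - 1/3*(-1239)) - 3977415) = -965109*((71 + 413) - 3977415) = -965109*(484 - 3977415) = -965109*(-3976931) = 3838171900479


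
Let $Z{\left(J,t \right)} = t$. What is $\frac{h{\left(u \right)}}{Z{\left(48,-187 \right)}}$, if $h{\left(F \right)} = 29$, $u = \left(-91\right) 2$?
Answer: $- \frac{29}{187} \approx -0.15508$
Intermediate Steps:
$u = -182$
$\frac{h{\left(u \right)}}{Z{\left(48,-187 \right)}} = \frac{29}{-187} = 29 \left(- \frac{1}{187}\right) = - \frac{29}{187}$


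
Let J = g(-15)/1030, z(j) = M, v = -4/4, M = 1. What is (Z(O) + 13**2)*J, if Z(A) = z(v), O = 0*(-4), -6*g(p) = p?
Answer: 85/206 ≈ 0.41262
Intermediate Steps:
g(p) = -p/6
v = -1 (v = -4*1/4 = -1)
O = 0
z(j) = 1
J = 1/412 (J = -1/6*(-15)/1030 = (5/2)*(1/1030) = 1/412 ≈ 0.0024272)
Z(A) = 1
(Z(O) + 13**2)*J = (1 + 13**2)*(1/412) = (1 + 169)*(1/412) = 170*(1/412) = 85/206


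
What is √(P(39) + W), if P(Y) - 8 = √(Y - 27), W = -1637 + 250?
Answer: √(-1379 + 2*√3) ≈ 37.088*I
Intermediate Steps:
W = -1387
P(Y) = 8 + √(-27 + Y) (P(Y) = 8 + √(Y - 27) = 8 + √(-27 + Y))
√(P(39) + W) = √((8 + √(-27 + 39)) - 1387) = √((8 + √12) - 1387) = √((8 + 2*√3) - 1387) = √(-1379 + 2*√3)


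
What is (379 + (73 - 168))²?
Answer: 80656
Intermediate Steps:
(379 + (73 - 168))² = (379 - 95)² = 284² = 80656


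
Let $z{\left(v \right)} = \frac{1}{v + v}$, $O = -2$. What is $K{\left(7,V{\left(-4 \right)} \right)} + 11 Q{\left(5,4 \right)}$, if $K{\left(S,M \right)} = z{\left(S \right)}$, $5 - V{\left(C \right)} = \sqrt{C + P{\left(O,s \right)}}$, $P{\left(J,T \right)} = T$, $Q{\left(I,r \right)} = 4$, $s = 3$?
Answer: $\frac{617}{14} \approx 44.071$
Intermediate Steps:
$z{\left(v \right)} = \frac{1}{2 v}$
$V{\left(C \right)} = 5 - \sqrt{3 + C}$ ($V{\left(C \right)} = 5 - \sqrt{C + 3} = 5 - \sqrt{3 + C}$)
$K{\left(S,M \right)} = \frac{1}{2 S}$
$K{\left(7,V{\left(-4 \right)} \right)} + 11 Q{\left(5,4 \right)} = \frac{1}{2 \cdot 7} + 11 \cdot 4 = \frac{1}{2} \cdot \frac{1}{7} + 44 = \frac{1}{14} + 44 = \frac{617}{14}$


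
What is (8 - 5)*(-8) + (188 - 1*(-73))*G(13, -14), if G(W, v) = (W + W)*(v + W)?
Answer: -6810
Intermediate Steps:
G(W, v) = 2*W*(W + v) (G(W, v) = (2*W)*(W + v) = 2*W*(W + v))
(8 - 5)*(-8) + (188 - 1*(-73))*G(13, -14) = (8 - 5)*(-8) + (188 - 1*(-73))*(2*13*(13 - 14)) = 3*(-8) + (188 + 73)*(2*13*(-1)) = -24 + 261*(-26) = -24 - 6786 = -6810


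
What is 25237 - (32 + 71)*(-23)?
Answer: 27606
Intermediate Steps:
25237 - (32 + 71)*(-23) = 25237 - 103*(-23) = 25237 - 1*(-2369) = 25237 + 2369 = 27606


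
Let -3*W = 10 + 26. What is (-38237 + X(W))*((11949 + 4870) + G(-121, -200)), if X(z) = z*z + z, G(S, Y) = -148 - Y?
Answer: -642869455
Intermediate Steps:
W = -12 (W = -(10 + 26)/3 = -1/3*36 = -12)
X(z) = z + z**2 (X(z) = z**2 + z = z + z**2)
(-38237 + X(W))*((11949 + 4870) + G(-121, -200)) = (-38237 - 12*(1 - 12))*((11949 + 4870) + (-148 - 1*(-200))) = (-38237 - 12*(-11))*(16819 + (-148 + 200)) = (-38237 + 132)*(16819 + 52) = -38105*16871 = -642869455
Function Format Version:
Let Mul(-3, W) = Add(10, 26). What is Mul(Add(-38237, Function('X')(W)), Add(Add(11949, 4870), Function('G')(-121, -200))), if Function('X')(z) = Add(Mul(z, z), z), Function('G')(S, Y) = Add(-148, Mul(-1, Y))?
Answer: -642869455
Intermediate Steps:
W = -12 (W = Mul(Rational(-1, 3), Add(10, 26)) = Mul(Rational(-1, 3), 36) = -12)
Function('X')(z) = Add(z, Pow(z, 2)) (Function('X')(z) = Add(Pow(z, 2), z) = Add(z, Pow(z, 2)))
Mul(Add(-38237, Function('X')(W)), Add(Add(11949, 4870), Function('G')(-121, -200))) = Mul(Add(-38237, Mul(-12, Add(1, -12))), Add(Add(11949, 4870), Add(-148, Mul(-1, -200)))) = Mul(Add(-38237, Mul(-12, -11)), Add(16819, Add(-148, 200))) = Mul(Add(-38237, 132), Add(16819, 52)) = Mul(-38105, 16871) = -642869455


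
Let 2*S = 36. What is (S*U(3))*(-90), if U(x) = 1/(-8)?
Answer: 405/2 ≈ 202.50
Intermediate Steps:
S = 18 (S = (½)*36 = 18)
U(x) = -⅛
(S*U(3))*(-90) = (18*(-⅛))*(-90) = -9/4*(-90) = 405/2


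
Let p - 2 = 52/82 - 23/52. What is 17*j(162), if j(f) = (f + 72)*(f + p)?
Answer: 53558721/82 ≈ 6.5316e+5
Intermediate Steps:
p = 4673/2132 (p = 2 + (52/82 - 23/52) = 2 + (52*(1/82) - 23*1/52) = 2 + (26/41 - 23/52) = 2 + 409/2132 = 4673/2132 ≈ 2.1918)
j(f) = (72 + f)*(4673/2132 + f) (j(f) = (f + 72)*(f + 4673/2132) = (72 + f)*(4673/2132 + f))
17*j(162) = 17*(84114/533 + 162² + (158177/2132)*162) = 17*(84114/533 + 26244 + 12812337/1066) = 17*(3150513/82) = 53558721/82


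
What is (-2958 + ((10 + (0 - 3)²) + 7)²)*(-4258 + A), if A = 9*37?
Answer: 8956850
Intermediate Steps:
A = 333
(-2958 + ((10 + (0 - 3)²) + 7)²)*(-4258 + A) = (-2958 + ((10 + (0 - 3)²) + 7)²)*(-4258 + 333) = (-2958 + ((10 + (-3)²) + 7)²)*(-3925) = (-2958 + ((10 + 9) + 7)²)*(-3925) = (-2958 + (19 + 7)²)*(-3925) = (-2958 + 26²)*(-3925) = (-2958 + 676)*(-3925) = -2282*(-3925) = 8956850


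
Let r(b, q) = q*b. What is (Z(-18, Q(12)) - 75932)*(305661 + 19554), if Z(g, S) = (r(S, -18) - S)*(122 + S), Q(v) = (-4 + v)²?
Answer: -98250053220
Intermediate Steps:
r(b, q) = b*q
Z(g, S) = -19*S*(122 + S) (Z(g, S) = (S*(-18) - S)*(122 + S) = (-18*S - S)*(122 + S) = (-19*S)*(122 + S) = -19*S*(122 + S))
(Z(-18, Q(12)) - 75932)*(305661 + 19554) = (19*(-4 + 12)²*(-122 - (-4 + 12)²) - 75932)*(305661 + 19554) = (19*8²*(-122 - 1*8²) - 75932)*325215 = (19*64*(-122 - 1*64) - 75932)*325215 = (19*64*(-122 - 64) - 75932)*325215 = (19*64*(-186) - 75932)*325215 = (-226176 - 75932)*325215 = -302108*325215 = -98250053220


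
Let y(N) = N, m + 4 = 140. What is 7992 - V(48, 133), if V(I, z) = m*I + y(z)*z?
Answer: -16225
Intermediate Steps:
m = 136 (m = -4 + 140 = 136)
V(I, z) = z² + 136*I (V(I, z) = 136*I + z*z = 136*I + z² = z² + 136*I)
7992 - V(48, 133) = 7992 - (133² + 136*48) = 7992 - (17689 + 6528) = 7992 - 1*24217 = 7992 - 24217 = -16225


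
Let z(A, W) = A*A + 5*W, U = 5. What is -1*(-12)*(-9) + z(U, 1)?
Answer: -78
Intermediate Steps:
z(A, W) = A**2 + 5*W
-1*(-12)*(-9) + z(U, 1) = -1*(-12)*(-9) + (5**2 + 5*1) = 12*(-9) + (25 + 5) = -108 + 30 = -78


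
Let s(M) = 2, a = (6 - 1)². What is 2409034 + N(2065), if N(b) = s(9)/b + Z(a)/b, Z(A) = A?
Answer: 4974655237/2065 ≈ 2.4090e+6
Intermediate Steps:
a = 25 (a = 5² = 25)
N(b) = 27/b (N(b) = 2/b + 25/b = 27/b)
2409034 + N(2065) = 2409034 + 27/2065 = 4974655237/2065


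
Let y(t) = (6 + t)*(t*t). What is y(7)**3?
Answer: 258474853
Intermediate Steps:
y(t) = t**2*(6 + t) (y(t) = (6 + t)*t**2 = t**2*(6 + t))
y(7)**3 = (7**2*(6 + 7))**3 = (49*13)**3 = 637**3 = 258474853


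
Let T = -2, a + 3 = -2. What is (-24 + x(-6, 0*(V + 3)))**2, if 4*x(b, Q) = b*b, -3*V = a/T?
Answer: 225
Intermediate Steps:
a = -5 (a = -3 - 2 = -5)
V = -5/6 (V = -(-5)/(3*(-2)) = -(-5)*(-1)/(3*2) = -1/3*5/2 = -5/6 ≈ -0.83333)
x(b, Q) = b**2/4 (x(b, Q) = (b*b)/4 = b**2/4)
(-24 + x(-6, 0*(V + 3)))**2 = (-24 + (1/4)*(-6)**2)**2 = (-24 + (1/4)*36)**2 = (-24 + 9)**2 = (-15)**2 = 225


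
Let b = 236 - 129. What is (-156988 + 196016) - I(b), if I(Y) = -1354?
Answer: 40382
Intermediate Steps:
b = 107
(-156988 + 196016) - I(b) = (-156988 + 196016) - 1*(-1354) = 39028 + 1354 = 40382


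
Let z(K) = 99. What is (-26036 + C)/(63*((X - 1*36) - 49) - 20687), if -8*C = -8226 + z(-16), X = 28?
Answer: 200161/194224 ≈ 1.0306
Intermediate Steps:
C = 8127/8 (C = -(-8226 + 99)/8 = -⅛*(-8127) = 8127/8 ≈ 1015.9)
(-26036 + C)/(63*((X - 1*36) - 49) - 20687) = (-26036 + 8127/8)/(63*((28 - 1*36) - 49) - 20687) = -200161/(8*(63*((28 - 36) - 49) - 20687)) = -200161/(8*(63*(-8 - 49) - 20687)) = -200161/(8*(63*(-57) - 20687)) = -200161/(8*(-3591 - 20687)) = -200161/8/(-24278) = -200161/8*(-1/24278) = 200161/194224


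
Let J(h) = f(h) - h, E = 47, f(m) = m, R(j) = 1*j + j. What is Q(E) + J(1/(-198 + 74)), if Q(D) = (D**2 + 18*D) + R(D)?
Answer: 3149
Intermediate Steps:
R(j) = 2*j (R(j) = j + j = 2*j)
Q(D) = D**2 + 20*D (Q(D) = (D**2 + 18*D) + 2*D = D**2 + 20*D)
J(h) = 0 (J(h) = h - h = 0)
Q(E) + J(1/(-198 + 74)) = 47*(20 + 47) + 0 = 47*67 + 0 = 3149 + 0 = 3149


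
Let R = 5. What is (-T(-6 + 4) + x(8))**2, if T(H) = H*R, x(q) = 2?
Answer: 144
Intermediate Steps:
T(H) = 5*H (T(H) = H*5 = 5*H)
(-T(-6 + 4) + x(8))**2 = (-5*(-6 + 4) + 2)**2 = (-5*(-2) + 2)**2 = (-1*(-10) + 2)**2 = (10 + 2)**2 = 12**2 = 144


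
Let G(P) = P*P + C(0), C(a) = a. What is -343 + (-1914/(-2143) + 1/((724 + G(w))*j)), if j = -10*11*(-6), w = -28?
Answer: -729674600657/2132885040 ≈ -342.11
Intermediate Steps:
j = 660 (j = -110*(-6) = 660)
G(P) = P² (G(P) = P*P + 0 = P² + 0 = P²)
-343 + (-1914/(-2143) + 1/((724 + G(w))*j)) = -343 + (-1914/(-2143) + 1/((724 + (-28)²)*660)) = -343 + (-1914*(-1/2143) + (1/660)/(724 + 784)) = -343 + (1914/2143 + (1/660)/1508) = -343 + (1914/2143 + (1/1508)*(1/660)) = -343 + (1914/2143 + 1/995280) = -343 + 1904968063/2132885040 = -729674600657/2132885040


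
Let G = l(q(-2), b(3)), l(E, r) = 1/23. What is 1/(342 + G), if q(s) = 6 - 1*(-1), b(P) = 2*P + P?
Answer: 23/7867 ≈ 0.0029236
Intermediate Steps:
b(P) = 3*P
q(s) = 7 (q(s) = 6 + 1 = 7)
l(E, r) = 1/23
G = 1/23 ≈ 0.043478
1/(342 + G) = 1/(342 + 1/23) = 1/(7867/23) = 23/7867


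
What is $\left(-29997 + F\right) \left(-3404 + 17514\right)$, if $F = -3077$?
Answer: $-466674140$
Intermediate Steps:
$\left(-29997 + F\right) \left(-3404 + 17514\right) = \left(-29997 - 3077\right) \left(-3404 + 17514\right) = \left(-33074\right) 14110 = -466674140$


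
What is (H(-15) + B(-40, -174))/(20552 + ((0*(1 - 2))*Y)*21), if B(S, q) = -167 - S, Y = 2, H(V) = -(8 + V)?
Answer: -15/2569 ≈ -0.0058388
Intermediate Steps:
H(V) = -8 - V
(H(-15) + B(-40, -174))/(20552 + ((0*(1 - 2))*Y)*21) = ((-8 - 1*(-15)) + (-167 - 1*(-40)))/(20552 + ((0*(1 - 2))*2)*21) = ((-8 + 15) + (-167 + 40))/(20552 + ((0*(-1))*2)*21) = (7 - 127)/(20552 + (0*2)*21) = -120/(20552 + 0*21) = -120/(20552 + 0) = -120/20552 = -120*1/20552 = -15/2569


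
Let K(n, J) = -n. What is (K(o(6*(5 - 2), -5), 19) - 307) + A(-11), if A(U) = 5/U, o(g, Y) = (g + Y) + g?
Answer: -3723/11 ≈ -338.45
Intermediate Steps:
o(g, Y) = Y + 2*g (o(g, Y) = (Y + g) + g = Y + 2*g)
(K(o(6*(5 - 2), -5), 19) - 307) + A(-11) = (-(-5 + 2*(6*(5 - 2))) - 307) + 5/(-11) = (-(-5 + 2*(6*3)) - 307) + 5*(-1/11) = (-(-5 + 2*18) - 307) - 5/11 = (-(-5 + 36) - 307) - 5/11 = (-1*31 - 307) - 5/11 = (-31 - 307) - 5/11 = -338 - 5/11 = -3723/11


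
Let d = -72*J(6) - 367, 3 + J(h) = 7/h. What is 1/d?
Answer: -1/235 ≈ -0.0042553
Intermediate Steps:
J(h) = -3 + 7/h
d = -235 (d = -72*(-3 + 7/6) - 367 = -72*(-11/6) - 367 = 132 - 367 = -235)
1/d = 1/(-235) = -1/235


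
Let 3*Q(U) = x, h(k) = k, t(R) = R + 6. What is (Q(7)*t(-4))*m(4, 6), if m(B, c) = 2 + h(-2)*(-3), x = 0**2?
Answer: 0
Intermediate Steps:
t(R) = 6 + R
x = 0
m(B, c) = 8 (m(B, c) = 2 - 2*(-3) = 2 + 6 = 8)
Q(U) = 0 (Q(U) = (1/3)*0 = 0)
(Q(7)*t(-4))*m(4, 6) = (0*(6 - 4))*8 = (0*2)*8 = 0*8 = 0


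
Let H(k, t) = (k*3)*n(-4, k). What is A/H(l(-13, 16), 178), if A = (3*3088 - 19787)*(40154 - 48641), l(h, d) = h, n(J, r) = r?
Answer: 29769567/169 ≈ 1.7615e+5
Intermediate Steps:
H(k, t) = 3*k² (H(k, t) = (k*3)*k = (3*k)*k = 3*k²)
A = 89308701 (A = (9264 - 19787)*(-8487) = -10523*(-8487) = 89308701)
A/H(l(-13, 16), 178) = 89308701/((3*(-13)²)) = 89308701/((3*169)) = 89308701/507 = 89308701*(1/507) = 29769567/169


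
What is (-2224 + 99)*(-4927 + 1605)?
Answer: 7059250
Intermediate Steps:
(-2224 + 99)*(-4927 + 1605) = -2125*(-3322) = 7059250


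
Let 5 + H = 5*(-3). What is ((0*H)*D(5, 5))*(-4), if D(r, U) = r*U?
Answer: 0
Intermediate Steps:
H = -20 (H = -5 + 5*(-3) = -5 - 15 = -20)
D(r, U) = U*r
((0*H)*D(5, 5))*(-4) = ((0*(-20))*(5*5))*(-4) = (0*25)*(-4) = 0*(-4) = 0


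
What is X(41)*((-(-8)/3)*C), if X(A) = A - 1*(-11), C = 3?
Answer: 416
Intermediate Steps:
X(A) = 11 + A (X(A) = A + 11 = 11 + A)
X(41)*((-(-8)/3)*C) = (11 + 41)*(-(-8)/3*3) = 52*(-(-8)/3*3) = 52*(-4*(-2/3)*3) = 52*((8/3)*3) = 52*8 = 416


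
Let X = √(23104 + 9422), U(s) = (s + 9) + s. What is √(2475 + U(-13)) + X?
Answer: √2458 + 3*√3614 ≈ 229.93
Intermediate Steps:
U(s) = 9 + 2*s (U(s) = (9 + s) + s = 9 + 2*s)
X = 3*√3614 (X = √32526 = 3*√3614 ≈ 180.35)
√(2475 + U(-13)) + X = √(2475 + (9 + 2*(-13))) + 3*√3614 = √(2475 + (9 - 26)) + 3*√3614 = √(2475 - 17) + 3*√3614 = √2458 + 3*√3614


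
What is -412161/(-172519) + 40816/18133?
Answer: 14515250917/3128287027 ≈ 4.6400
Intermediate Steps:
-412161/(-172519) + 40816/18133 = -412161*(-1/172519) + 40816*(1/18133) = 412161/172519 + 40816/18133 = 14515250917/3128287027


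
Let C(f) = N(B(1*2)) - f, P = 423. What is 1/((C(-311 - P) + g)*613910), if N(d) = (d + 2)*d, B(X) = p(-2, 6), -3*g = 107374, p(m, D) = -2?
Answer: -3/64566142520 ≈ -4.6464e-11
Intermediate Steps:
g = -107374/3 (g = -⅓*107374 = -107374/3 ≈ -35791.)
B(X) = -2
N(d) = d*(2 + d) (N(d) = (2 + d)*d = d*(2 + d))
C(f) = -f (C(f) = -2*(2 - 2) - f = -2*0 - f = 0 - f = -f)
1/((C(-311 - P) + g)*613910) = 1/(-(-311 - 1*423) - 107374/3*613910) = (1/613910)/(-(-311 - 423) - 107374/3) = (1/613910)/(-1*(-734) - 107374/3) = (1/613910)/(734 - 107374/3) = (1/613910)/(-105172/3) = -3/105172*1/613910 = -3/64566142520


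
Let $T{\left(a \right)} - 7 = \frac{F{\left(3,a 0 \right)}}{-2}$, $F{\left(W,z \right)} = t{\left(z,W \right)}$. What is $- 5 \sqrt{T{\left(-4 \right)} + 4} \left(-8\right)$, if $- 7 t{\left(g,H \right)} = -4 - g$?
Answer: $\frac{200 \sqrt{21}}{7} \approx 130.93$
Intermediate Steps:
$t{\left(g,H \right)} = \frac{4}{7} + \frac{g}{7}$ ($t{\left(g,H \right)} = - \frac{-4 - g}{7} = \frac{4}{7} + \frac{g}{7}$)
$F{\left(W,z \right)} = \frac{4}{7} + \frac{z}{7}$
$T{\left(a \right)} = \frac{47}{7}$ ($T{\left(a \right)} = 7 + \frac{\frac{4}{7} + \frac{a 0}{7}}{-2} = 7 + \left(\frac{4}{7} + \frac{1}{7} \cdot 0\right) \left(- \frac{1}{2}\right) = 7 + \left(\frac{4}{7} + 0\right) \left(- \frac{1}{2}\right) = 7 + \frac{4}{7} \left(- \frac{1}{2}\right) = 7 - \frac{2}{7} = \frac{47}{7}$)
$- 5 \sqrt{T{\left(-4 \right)} + 4} \left(-8\right) = - 5 \sqrt{\frac{47}{7} + 4} \left(-8\right) = - 5 \sqrt{\frac{75}{7}} \left(-8\right) = - 5 \frac{5 \sqrt{21}}{7} \left(-8\right) = - \frac{25 \sqrt{21}}{7} \left(-8\right) = \frac{200 \sqrt{21}}{7}$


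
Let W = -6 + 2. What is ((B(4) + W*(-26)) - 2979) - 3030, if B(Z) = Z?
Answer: -5901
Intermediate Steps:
W = -4
((B(4) + W*(-26)) - 2979) - 3030 = ((4 - 4*(-26)) - 2979) - 3030 = ((4 + 104) - 2979) - 3030 = (108 - 2979) - 3030 = -2871 - 3030 = -5901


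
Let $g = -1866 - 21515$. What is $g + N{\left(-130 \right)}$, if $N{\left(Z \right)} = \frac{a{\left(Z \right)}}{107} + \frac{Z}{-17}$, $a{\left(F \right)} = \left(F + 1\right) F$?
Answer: $- \frac{42231039}{1819} \approx -23217.0$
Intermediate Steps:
$g = -23381$
$a{\left(F \right)} = F \left(1 + F\right)$ ($a{\left(F \right)} = \left(1 + F\right) F = F \left(1 + F\right)$)
$N{\left(Z \right)} = - \frac{Z}{17} + \frac{Z \left(1 + Z\right)}{107}$ ($N{\left(Z \right)} = \frac{Z \left(1 + Z\right)}{107} + \frac{Z}{-17} = Z \left(1 + Z\right) \frac{1}{107} + Z \left(- \frac{1}{17}\right) = \frac{Z \left(1 + Z\right)}{107} - \frac{Z}{17} = - \frac{Z}{17} + \frac{Z \left(1 + Z\right)}{107}$)
$g + N{\left(-130 \right)} = -23381 + \frac{1}{1819} \left(-130\right) \left(-90 + 17 \left(-130\right)\right) = -23381 + \frac{1}{1819} \left(-130\right) \left(-90 - 2210\right) = -23381 + \frac{1}{1819} \left(-130\right) \left(-2300\right) = -23381 + \frac{299000}{1819} = - \frac{42231039}{1819}$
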